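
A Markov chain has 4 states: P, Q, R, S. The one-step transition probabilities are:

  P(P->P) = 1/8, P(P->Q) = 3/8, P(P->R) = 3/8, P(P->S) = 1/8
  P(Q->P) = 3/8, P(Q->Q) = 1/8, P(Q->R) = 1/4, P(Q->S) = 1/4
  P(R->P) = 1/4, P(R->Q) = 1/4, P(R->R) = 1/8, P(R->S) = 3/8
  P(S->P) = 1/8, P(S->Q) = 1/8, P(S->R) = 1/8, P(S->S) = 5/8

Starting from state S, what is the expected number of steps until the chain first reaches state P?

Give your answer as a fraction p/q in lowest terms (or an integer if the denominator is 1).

Answer: 28/5

Derivation:
Let h_i = expected steps to first reach P from state i.
Boundary: h_P = 0.
First-step equations for the other states:
  h_Q = 1 + 3/8*h_P + 1/8*h_Q + 1/4*h_R + 1/4*h_S
  h_R = 1 + 1/4*h_P + 1/4*h_Q + 1/8*h_R + 3/8*h_S
  h_S = 1 + 1/8*h_P + 1/8*h_Q + 1/8*h_R + 5/8*h_S

Substituting h_P = 0 and rearranging gives the linear system (I - Q) h = 1:
  [7/8, -1/4, -1/4] . (h_Q, h_R, h_S) = 1
  [-1/4, 7/8, -3/8] . (h_Q, h_R, h_S) = 1
  [-1/8, -1/8, 3/8] . (h_Q, h_R, h_S) = 1

Solving yields:
  h_Q = 184/45
  h_R = 212/45
  h_S = 28/5

Starting state is S, so the expected hitting time is h_S = 28/5.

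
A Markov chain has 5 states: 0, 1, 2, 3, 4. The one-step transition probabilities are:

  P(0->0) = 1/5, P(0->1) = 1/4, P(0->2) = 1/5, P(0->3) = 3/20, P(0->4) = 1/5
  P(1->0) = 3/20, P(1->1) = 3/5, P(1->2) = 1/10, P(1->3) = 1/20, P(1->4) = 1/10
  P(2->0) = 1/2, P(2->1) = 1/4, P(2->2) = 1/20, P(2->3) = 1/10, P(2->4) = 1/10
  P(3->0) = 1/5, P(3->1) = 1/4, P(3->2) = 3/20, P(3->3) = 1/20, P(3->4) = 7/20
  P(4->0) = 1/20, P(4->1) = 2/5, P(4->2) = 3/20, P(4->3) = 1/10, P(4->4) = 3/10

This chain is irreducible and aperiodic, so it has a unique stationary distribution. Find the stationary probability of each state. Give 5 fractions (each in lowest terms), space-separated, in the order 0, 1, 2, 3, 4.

The stationary distribution satisfies pi = pi * P, i.e.:
  pi_0 = 1/5*pi_0 + 3/20*pi_1 + 1/2*pi_2 + 1/5*pi_3 + 1/20*pi_4
  pi_1 = 1/4*pi_0 + 3/5*pi_1 + 1/4*pi_2 + 1/4*pi_3 + 2/5*pi_4
  pi_2 = 1/5*pi_0 + 1/10*pi_1 + 1/20*pi_2 + 3/20*pi_3 + 3/20*pi_4
  pi_3 = 3/20*pi_0 + 1/20*pi_1 + 1/10*pi_2 + 1/20*pi_3 + 1/10*pi_4
  pi_4 = 1/5*pi_0 + 1/10*pi_1 + 1/10*pi_2 + 7/20*pi_3 + 3/10*pi_4
with normalization: pi_0 + pi_1 + pi_2 + pi_3 + pi_4 = 1.

Using the first 4 balance equations plus normalization, the linear system A*pi = b is:
  [-4/5, 3/20, 1/2, 1/5, 1/20] . pi = 0
  [1/4, -2/5, 1/4, 1/4, 2/5] . pi = 0
  [1/5, 1/10, -19/20, 3/20, 3/20] . pi = 0
  [3/20, 1/20, 1/10, -19/20, 1/10] . pi = 0
  [1, 1, 1, 1, 1] . pi = 1

Solving yields:
  pi_0 = 7713/40552
  pi_1 = 17235/40552
  pi_2 = 5097/40552
  pi_3 = 5113/60828
  pi_4 = 21295/121656

Verification (pi * P):
  7713/40552*1/5 + 17235/40552*3/20 + 5097/40552*1/2 + 5113/60828*1/5 + 21295/121656*1/20 = 7713/40552 = pi_0  (ok)
  7713/40552*1/4 + 17235/40552*3/5 + 5097/40552*1/4 + 5113/60828*1/4 + 21295/121656*2/5 = 17235/40552 = pi_1  (ok)
  7713/40552*1/5 + 17235/40552*1/10 + 5097/40552*1/20 + 5113/60828*3/20 + 21295/121656*3/20 = 5097/40552 = pi_2  (ok)
  7713/40552*3/20 + 17235/40552*1/20 + 5097/40552*1/10 + 5113/60828*1/20 + 21295/121656*1/10 = 5113/60828 = pi_3  (ok)
  7713/40552*1/5 + 17235/40552*1/10 + 5097/40552*1/10 + 5113/60828*7/20 + 21295/121656*3/10 = 21295/121656 = pi_4  (ok)

Answer: 7713/40552 17235/40552 5097/40552 5113/60828 21295/121656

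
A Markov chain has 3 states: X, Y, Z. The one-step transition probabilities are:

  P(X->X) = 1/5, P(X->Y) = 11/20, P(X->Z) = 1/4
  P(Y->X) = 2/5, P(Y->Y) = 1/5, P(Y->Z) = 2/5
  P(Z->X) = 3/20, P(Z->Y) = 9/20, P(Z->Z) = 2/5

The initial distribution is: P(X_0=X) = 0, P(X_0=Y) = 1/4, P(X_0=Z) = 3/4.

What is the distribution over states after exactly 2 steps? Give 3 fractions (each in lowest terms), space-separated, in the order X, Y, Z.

Propagating the distribution step by step (d_{t+1} = d_t * P):
d_0 = (X=0, Y=1/4, Z=3/4)
  d_1[X] = 0*1/5 + 1/4*2/5 + 3/4*3/20 = 17/80
  d_1[Y] = 0*11/20 + 1/4*1/5 + 3/4*9/20 = 31/80
  d_1[Z] = 0*1/4 + 1/4*2/5 + 3/4*2/5 = 2/5
d_1 = (X=17/80, Y=31/80, Z=2/5)
  d_2[X] = 17/80*1/5 + 31/80*2/5 + 2/5*3/20 = 103/400
  d_2[Y] = 17/80*11/20 + 31/80*1/5 + 2/5*9/20 = 599/1600
  d_2[Z] = 17/80*1/4 + 31/80*2/5 + 2/5*2/5 = 589/1600
d_2 = (X=103/400, Y=599/1600, Z=589/1600)

Answer: 103/400 599/1600 589/1600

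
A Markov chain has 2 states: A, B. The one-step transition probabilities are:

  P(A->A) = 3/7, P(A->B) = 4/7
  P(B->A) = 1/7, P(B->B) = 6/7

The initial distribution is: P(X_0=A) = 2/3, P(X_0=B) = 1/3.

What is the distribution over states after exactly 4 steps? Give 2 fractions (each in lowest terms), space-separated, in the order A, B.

Propagating the distribution step by step (d_{t+1} = d_t * P):
d_0 = (A=2/3, B=1/3)
  d_1[A] = 2/3*3/7 + 1/3*1/7 = 1/3
  d_1[B] = 2/3*4/7 + 1/3*6/7 = 2/3
d_1 = (A=1/3, B=2/3)
  d_2[A] = 1/3*3/7 + 2/3*1/7 = 5/21
  d_2[B] = 1/3*4/7 + 2/3*6/7 = 16/21
d_2 = (A=5/21, B=16/21)
  d_3[A] = 5/21*3/7 + 16/21*1/7 = 31/147
  d_3[B] = 5/21*4/7 + 16/21*6/7 = 116/147
d_3 = (A=31/147, B=116/147)
  d_4[A] = 31/147*3/7 + 116/147*1/7 = 209/1029
  d_4[B] = 31/147*4/7 + 116/147*6/7 = 820/1029
d_4 = (A=209/1029, B=820/1029)

Answer: 209/1029 820/1029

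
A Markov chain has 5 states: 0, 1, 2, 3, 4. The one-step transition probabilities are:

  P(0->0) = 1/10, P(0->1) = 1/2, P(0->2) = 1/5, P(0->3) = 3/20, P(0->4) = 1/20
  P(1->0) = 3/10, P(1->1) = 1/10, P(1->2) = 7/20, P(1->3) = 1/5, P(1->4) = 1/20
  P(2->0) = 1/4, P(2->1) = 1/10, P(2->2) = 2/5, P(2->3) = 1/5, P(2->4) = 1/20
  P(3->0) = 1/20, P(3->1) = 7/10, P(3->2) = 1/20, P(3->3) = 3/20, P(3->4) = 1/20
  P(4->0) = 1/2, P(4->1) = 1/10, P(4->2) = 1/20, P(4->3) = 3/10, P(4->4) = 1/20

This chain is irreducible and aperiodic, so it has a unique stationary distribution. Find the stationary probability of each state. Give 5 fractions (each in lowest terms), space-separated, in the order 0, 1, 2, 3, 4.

Answer: 9841/47120 13887/47120 2461/9424 8731/47120 1/20

Derivation:
The stationary distribution satisfies pi = pi * P, i.e.:
  pi_0 = 1/10*pi_0 + 3/10*pi_1 + 1/4*pi_2 + 1/20*pi_3 + 1/2*pi_4
  pi_1 = 1/2*pi_0 + 1/10*pi_1 + 1/10*pi_2 + 7/10*pi_3 + 1/10*pi_4
  pi_2 = 1/5*pi_0 + 7/20*pi_1 + 2/5*pi_2 + 1/20*pi_3 + 1/20*pi_4
  pi_3 = 3/20*pi_0 + 1/5*pi_1 + 1/5*pi_2 + 3/20*pi_3 + 3/10*pi_4
  pi_4 = 1/20*pi_0 + 1/20*pi_1 + 1/20*pi_2 + 1/20*pi_3 + 1/20*pi_4
with normalization: pi_0 + pi_1 + pi_2 + pi_3 + pi_4 = 1.

Using the first 4 balance equations plus normalization, the linear system A*pi = b is:
  [-9/10, 3/10, 1/4, 1/20, 1/2] . pi = 0
  [1/2, -9/10, 1/10, 7/10, 1/10] . pi = 0
  [1/5, 7/20, -3/5, 1/20, 1/20] . pi = 0
  [3/20, 1/5, 1/5, -17/20, 3/10] . pi = 0
  [1, 1, 1, 1, 1] . pi = 1

Solving yields:
  pi_0 = 9841/47120
  pi_1 = 13887/47120
  pi_2 = 2461/9424
  pi_3 = 8731/47120
  pi_4 = 1/20

Verification (pi * P):
  9841/47120*1/10 + 13887/47120*3/10 + 2461/9424*1/4 + 8731/47120*1/20 + 1/20*1/2 = 9841/47120 = pi_0  (ok)
  9841/47120*1/2 + 13887/47120*1/10 + 2461/9424*1/10 + 8731/47120*7/10 + 1/20*1/10 = 13887/47120 = pi_1  (ok)
  9841/47120*1/5 + 13887/47120*7/20 + 2461/9424*2/5 + 8731/47120*1/20 + 1/20*1/20 = 2461/9424 = pi_2  (ok)
  9841/47120*3/20 + 13887/47120*1/5 + 2461/9424*1/5 + 8731/47120*3/20 + 1/20*3/10 = 8731/47120 = pi_3  (ok)
  9841/47120*1/20 + 13887/47120*1/20 + 2461/9424*1/20 + 8731/47120*1/20 + 1/20*1/20 = 1/20 = pi_4  (ok)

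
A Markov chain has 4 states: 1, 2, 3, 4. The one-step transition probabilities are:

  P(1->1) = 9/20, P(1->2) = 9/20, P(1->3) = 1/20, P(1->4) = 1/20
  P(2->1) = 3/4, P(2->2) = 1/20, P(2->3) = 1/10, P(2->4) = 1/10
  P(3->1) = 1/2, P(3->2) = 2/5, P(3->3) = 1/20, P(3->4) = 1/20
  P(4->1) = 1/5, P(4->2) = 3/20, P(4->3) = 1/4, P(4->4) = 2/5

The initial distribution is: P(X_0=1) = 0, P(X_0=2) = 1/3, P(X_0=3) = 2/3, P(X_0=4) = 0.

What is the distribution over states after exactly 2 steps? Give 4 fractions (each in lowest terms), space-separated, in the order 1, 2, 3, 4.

Propagating the distribution step by step (d_{t+1} = d_t * P):
d_0 = (1=0, 2=1/3, 3=2/3, 4=0)
  d_1[1] = 0*9/20 + 1/3*3/4 + 2/3*1/2 + 0*1/5 = 7/12
  d_1[2] = 0*9/20 + 1/3*1/20 + 2/3*2/5 + 0*3/20 = 17/60
  d_1[3] = 0*1/20 + 1/3*1/10 + 2/3*1/20 + 0*1/4 = 1/15
  d_1[4] = 0*1/20 + 1/3*1/10 + 2/3*1/20 + 0*2/5 = 1/15
d_1 = (1=7/12, 2=17/60, 3=1/15, 4=1/15)
  d_2[1] = 7/12*9/20 + 17/60*3/4 + 1/15*1/2 + 1/15*1/5 = 313/600
  d_2[2] = 7/12*9/20 + 17/60*1/20 + 1/15*2/5 + 1/15*3/20 = 47/150
  d_2[3] = 7/12*1/20 + 17/60*1/10 + 1/15*1/20 + 1/15*1/4 = 31/400
  d_2[4] = 7/12*1/20 + 17/60*1/10 + 1/15*1/20 + 1/15*2/5 = 7/80
d_2 = (1=313/600, 2=47/150, 3=31/400, 4=7/80)

Answer: 313/600 47/150 31/400 7/80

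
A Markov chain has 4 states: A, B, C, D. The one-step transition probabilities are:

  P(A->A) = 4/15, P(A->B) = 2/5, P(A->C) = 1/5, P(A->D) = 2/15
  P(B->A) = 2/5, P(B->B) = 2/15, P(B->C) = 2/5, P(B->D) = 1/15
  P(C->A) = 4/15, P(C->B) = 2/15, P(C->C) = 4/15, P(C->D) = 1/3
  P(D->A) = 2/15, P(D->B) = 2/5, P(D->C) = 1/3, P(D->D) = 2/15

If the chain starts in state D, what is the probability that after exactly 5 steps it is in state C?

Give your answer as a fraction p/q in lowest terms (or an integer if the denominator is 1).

Computing P^5 by repeated multiplication:
P^1 =
  A: [4/15, 2/5, 1/5, 2/15]
  B: [2/5, 2/15, 2/5, 1/15]
  C: [4/15, 2/15, 4/15, 1/3]
  D: [2/15, 2/5, 1/3, 2/15]
P^2 =
  A: [68/225, 6/25, 14/45, 11/75]
  B: [62/225, 58/225, 59/225, 46/225]
  C: [6/25, 22/75, 13/45, 8/45]
  D: [68/225, 46/225, 8/25, 13/75]
P^3 =
  A: [314/1125, 854/3375, 973/3375, 202/1125]
  B: [308/1125, 98/375, 8/27, 569/3375]
  C: [952/3375, 826/3375, 1018/3375, 193/1125]
  D: [914/3375, 878/3375, 107/375, 124/675]
P^4 =
  A: [13996/50625, 1438/5625, 14872/50625, 1763/10125]
  B: [14126/50625, 12722/50625, 14909/50625, 2956/16875]
  C: [13994/50625, 12874/50625, 14779/50625, 8978/50625]
  D: [4672/16875, 12886/50625, 14962/50625, 8761/50625]
P^5 =
  A: [210754/759375, 192494/759375, 74401/253125, 44308/253125]
  B: [210208/759375, 193226/759375, 222686/759375, 26651/151875]
  C: [210292/759375, 193138/759375, 223232/759375, 132713/759375]
  D: [562/2025, 192358/759375, 74339/253125, 1066/6075]

(P^5)[D -> C] = 74339/253125

Answer: 74339/253125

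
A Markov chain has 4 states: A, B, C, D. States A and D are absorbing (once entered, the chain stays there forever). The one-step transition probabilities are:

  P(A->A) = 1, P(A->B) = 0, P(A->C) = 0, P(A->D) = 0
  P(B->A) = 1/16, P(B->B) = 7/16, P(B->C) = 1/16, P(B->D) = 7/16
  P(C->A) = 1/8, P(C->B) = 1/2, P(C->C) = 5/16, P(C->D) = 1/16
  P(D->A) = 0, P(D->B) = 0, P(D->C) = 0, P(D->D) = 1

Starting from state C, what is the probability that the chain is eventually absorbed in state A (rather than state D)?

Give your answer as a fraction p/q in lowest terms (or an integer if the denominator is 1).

Answer: 2/7

Derivation:
Let a_i = P(absorbed in A | start in state i).
Boundary conditions: a_A = 1, a_D = 0.
For each transient state i, a_i = sum_j P(i->j) * a_j:
  a_B = 1/16*a_A + 7/16*a_B + 1/16*a_C + 7/16*a_D
  a_C = 1/8*a_A + 1/2*a_B + 5/16*a_C + 1/16*a_D

Substituting a_A = 1 and a_D = 0, rearrange to (I - Q) a = r where r[i] = P(i -> A):
  [9/16, -1/16] . (a_B, a_C) = 1/16
  [-1/2, 11/16] . (a_B, a_C) = 1/8

Solving yields:
  a_B = 1/7
  a_C = 2/7

Starting state is C, so the absorption probability is a_C = 2/7.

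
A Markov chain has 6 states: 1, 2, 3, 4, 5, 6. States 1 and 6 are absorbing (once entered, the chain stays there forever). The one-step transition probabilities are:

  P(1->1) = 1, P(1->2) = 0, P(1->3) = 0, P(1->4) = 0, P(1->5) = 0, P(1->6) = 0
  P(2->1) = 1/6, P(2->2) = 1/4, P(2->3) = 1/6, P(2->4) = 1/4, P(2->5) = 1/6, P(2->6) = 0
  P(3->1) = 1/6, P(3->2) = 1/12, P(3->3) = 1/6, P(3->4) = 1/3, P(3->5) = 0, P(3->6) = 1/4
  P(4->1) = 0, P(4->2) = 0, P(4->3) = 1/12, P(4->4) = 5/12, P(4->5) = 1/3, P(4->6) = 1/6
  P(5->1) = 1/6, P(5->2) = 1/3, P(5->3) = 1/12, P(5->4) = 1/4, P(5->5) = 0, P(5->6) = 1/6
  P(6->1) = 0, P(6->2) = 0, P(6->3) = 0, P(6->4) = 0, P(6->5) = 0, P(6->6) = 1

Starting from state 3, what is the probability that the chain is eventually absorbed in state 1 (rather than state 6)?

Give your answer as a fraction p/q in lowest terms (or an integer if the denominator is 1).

Let a_i = P(absorbed in 1 | start in state i).
Boundary conditions: a_1 = 1, a_6 = 0.
For each transient state i, a_i = sum_j P(i->j) * a_j:
  a_2 = 1/6*a_1 + 1/4*a_2 + 1/6*a_3 + 1/4*a_4 + 1/6*a_5 + 0*a_6
  a_3 = 1/6*a_1 + 1/12*a_2 + 1/6*a_3 + 1/3*a_4 + 0*a_5 + 1/4*a_6
  a_4 = 0*a_1 + 0*a_2 + 1/12*a_3 + 5/12*a_4 + 1/3*a_5 + 1/6*a_6
  a_5 = 1/6*a_1 + 1/3*a_2 + 1/12*a_3 + 1/4*a_4 + 0*a_5 + 1/6*a_6

Substituting a_1 = 1 and a_6 = 0, rearrange to (I - Q) a = r where r[i] = P(i -> 1):
  [3/4, -1/6, -1/4, -1/6] . (a_2, a_3, a_4, a_5) = 1/6
  [-1/12, 5/6, -1/3, 0] . (a_2, a_3, a_4, a_5) = 1/6
  [0, -1/12, 7/12, -1/3] . (a_2, a_3, a_4, a_5) = 0
  [-1/3, -1/12, -1/4, 1] . (a_2, a_3, a_4, a_5) = 1/6

Solving yields:
  a_2 = 576/1139
  a_3 = 25/67
  a_4 = 349/1139
  a_5 = 1009/2278

Starting state is 3, so the absorption probability is a_3 = 25/67.

Answer: 25/67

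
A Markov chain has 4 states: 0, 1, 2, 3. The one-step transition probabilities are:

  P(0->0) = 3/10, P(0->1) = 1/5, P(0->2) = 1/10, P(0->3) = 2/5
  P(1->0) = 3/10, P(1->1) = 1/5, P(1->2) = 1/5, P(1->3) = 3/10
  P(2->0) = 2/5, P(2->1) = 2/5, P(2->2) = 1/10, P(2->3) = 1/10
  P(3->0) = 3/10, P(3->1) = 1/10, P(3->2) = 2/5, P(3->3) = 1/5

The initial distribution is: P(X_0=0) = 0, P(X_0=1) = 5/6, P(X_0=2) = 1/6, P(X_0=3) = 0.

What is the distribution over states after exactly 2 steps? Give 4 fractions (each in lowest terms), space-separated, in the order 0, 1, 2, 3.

Answer: 191/600 21/100 61/300 161/600

Derivation:
Propagating the distribution step by step (d_{t+1} = d_t * P):
d_0 = (0=0, 1=5/6, 2=1/6, 3=0)
  d_1[0] = 0*3/10 + 5/6*3/10 + 1/6*2/5 + 0*3/10 = 19/60
  d_1[1] = 0*1/5 + 5/6*1/5 + 1/6*2/5 + 0*1/10 = 7/30
  d_1[2] = 0*1/10 + 5/6*1/5 + 1/6*1/10 + 0*2/5 = 11/60
  d_1[3] = 0*2/5 + 5/6*3/10 + 1/6*1/10 + 0*1/5 = 4/15
d_1 = (0=19/60, 1=7/30, 2=11/60, 3=4/15)
  d_2[0] = 19/60*3/10 + 7/30*3/10 + 11/60*2/5 + 4/15*3/10 = 191/600
  d_2[1] = 19/60*1/5 + 7/30*1/5 + 11/60*2/5 + 4/15*1/10 = 21/100
  d_2[2] = 19/60*1/10 + 7/30*1/5 + 11/60*1/10 + 4/15*2/5 = 61/300
  d_2[3] = 19/60*2/5 + 7/30*3/10 + 11/60*1/10 + 4/15*1/5 = 161/600
d_2 = (0=191/600, 1=21/100, 2=61/300, 3=161/600)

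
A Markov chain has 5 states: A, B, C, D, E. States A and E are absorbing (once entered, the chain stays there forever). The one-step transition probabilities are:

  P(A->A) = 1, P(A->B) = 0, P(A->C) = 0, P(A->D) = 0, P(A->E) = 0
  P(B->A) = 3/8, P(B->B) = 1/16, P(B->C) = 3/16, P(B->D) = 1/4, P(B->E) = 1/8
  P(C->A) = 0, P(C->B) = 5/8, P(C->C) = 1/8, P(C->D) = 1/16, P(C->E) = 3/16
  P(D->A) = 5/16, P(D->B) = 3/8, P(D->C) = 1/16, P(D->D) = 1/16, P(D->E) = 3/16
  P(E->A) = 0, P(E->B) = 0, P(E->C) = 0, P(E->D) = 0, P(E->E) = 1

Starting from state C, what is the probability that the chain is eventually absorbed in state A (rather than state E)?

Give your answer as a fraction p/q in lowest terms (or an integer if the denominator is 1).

Answer: 1211/2291

Derivation:
Let a_i = P(absorbed in A | start in state i).
Boundary conditions: a_A = 1, a_E = 0.
For each transient state i, a_i = sum_j P(i->j) * a_j:
  a_B = 3/8*a_A + 1/16*a_B + 3/16*a_C + 1/4*a_D + 1/8*a_E
  a_C = 0*a_A + 5/8*a_B + 1/8*a_C + 1/16*a_D + 3/16*a_E
  a_D = 5/16*a_A + 3/8*a_B + 1/16*a_C + 1/16*a_D + 3/16*a_E

Substituting a_A = 1 and a_E = 0, rearrange to (I - Q) a = r where r[i] = P(i -> A):
  [15/16, -3/16, -1/4] . (a_B, a_C, a_D) = 3/8
  [-5/8, 7/8, -1/16] . (a_B, a_C, a_D) = 0
  [-3/8, -1/16, 15/16] . (a_B, a_C, a_D) = 5/16

Solving yields:
  a_B = 1549/2291
  a_C = 1211/2291
  a_D = 1464/2291

Starting state is C, so the absorption probability is a_C = 1211/2291.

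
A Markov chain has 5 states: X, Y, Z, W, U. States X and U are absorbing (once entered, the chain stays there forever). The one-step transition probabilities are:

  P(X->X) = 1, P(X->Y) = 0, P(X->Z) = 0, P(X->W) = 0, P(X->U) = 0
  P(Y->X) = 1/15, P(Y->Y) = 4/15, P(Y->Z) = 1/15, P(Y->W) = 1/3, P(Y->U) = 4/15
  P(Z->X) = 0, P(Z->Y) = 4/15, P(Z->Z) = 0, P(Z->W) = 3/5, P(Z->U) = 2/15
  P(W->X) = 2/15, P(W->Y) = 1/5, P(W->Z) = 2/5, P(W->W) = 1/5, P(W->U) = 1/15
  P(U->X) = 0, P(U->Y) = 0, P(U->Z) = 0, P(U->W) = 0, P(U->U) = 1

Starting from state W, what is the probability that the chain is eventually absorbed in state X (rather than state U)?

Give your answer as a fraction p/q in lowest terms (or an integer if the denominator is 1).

Let a_i = P(absorbed in X | start in state i).
Boundary conditions: a_X = 1, a_U = 0.
For each transient state i, a_i = sum_j P(i->j) * a_j:
  a_Y = 1/15*a_X + 4/15*a_Y + 1/15*a_Z + 1/3*a_W + 4/15*a_U
  a_Z = 0*a_X + 4/15*a_Y + 0*a_Z + 3/5*a_W + 2/15*a_U
  a_W = 2/15*a_X + 1/5*a_Y + 2/5*a_Z + 1/5*a_W + 1/15*a_U

Substituting a_X = 1 and a_U = 0, rearrange to (I - Q) a = r where r[i] = P(i -> X):
  [11/15, -1/15, -1/3] . (a_Y, a_Z, a_W) = 1/15
  [-4/15, 1, -3/5] . (a_Y, a_Z, a_W) = 0
  [-1/5, -2/5, 4/5] . (a_Y, a_Z, a_W) = 2/15

Solving yields:
  a_Y = 7/23
  a_Z = 313/966
  a_W = 17/42

Starting state is W, so the absorption probability is a_W = 17/42.

Answer: 17/42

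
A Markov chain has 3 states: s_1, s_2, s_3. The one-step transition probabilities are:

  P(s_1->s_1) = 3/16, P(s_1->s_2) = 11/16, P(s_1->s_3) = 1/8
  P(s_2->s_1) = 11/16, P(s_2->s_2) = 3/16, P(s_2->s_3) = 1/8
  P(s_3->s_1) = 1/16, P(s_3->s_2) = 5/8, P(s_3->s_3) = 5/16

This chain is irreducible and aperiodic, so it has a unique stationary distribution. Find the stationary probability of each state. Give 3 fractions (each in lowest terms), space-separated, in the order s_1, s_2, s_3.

The stationary distribution satisfies pi = pi * P, i.e.:
  pi_s_1 = 3/16*pi_s_1 + 11/16*pi_s_2 + 1/16*pi_s_3
  pi_s_2 = 11/16*pi_s_1 + 3/16*pi_s_2 + 5/8*pi_s_3
  pi_s_3 = 1/8*pi_s_1 + 1/8*pi_s_2 + 5/16*pi_s_3
with normalization: pi_s_1 + pi_s_2 + pi_s_3 = 1.

Using the first 2 balance equations plus normalization, the linear system A*pi = b is:
  [-13/16, 11/16, 1/16] . pi = 0
  [11/16, -13/16, 5/8] . pi = 0
  [1, 1, 1] . pi = 1

Solving yields:
  pi_s_1 = 41/104
  pi_s_2 = 47/104
  pi_s_3 = 2/13

Verification (pi * P):
  41/104*3/16 + 47/104*11/16 + 2/13*1/16 = 41/104 = pi_s_1  (ok)
  41/104*11/16 + 47/104*3/16 + 2/13*5/8 = 47/104 = pi_s_2  (ok)
  41/104*1/8 + 47/104*1/8 + 2/13*5/16 = 2/13 = pi_s_3  (ok)

Answer: 41/104 47/104 2/13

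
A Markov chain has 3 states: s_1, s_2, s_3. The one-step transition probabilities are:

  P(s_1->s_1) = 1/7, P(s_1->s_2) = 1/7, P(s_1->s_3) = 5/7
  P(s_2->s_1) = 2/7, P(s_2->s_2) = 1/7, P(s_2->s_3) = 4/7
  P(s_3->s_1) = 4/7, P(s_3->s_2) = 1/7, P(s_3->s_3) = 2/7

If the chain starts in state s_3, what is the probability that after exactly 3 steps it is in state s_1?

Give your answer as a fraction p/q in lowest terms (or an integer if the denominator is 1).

Computing P^3 by repeated multiplication:
P^1 =
  s_1: [1/7, 1/7, 5/7]
  s_2: [2/7, 1/7, 4/7]
  s_3: [4/7, 1/7, 2/7]
P^2 =
  s_1: [23/49, 1/7, 19/49]
  s_2: [20/49, 1/7, 22/49]
  s_3: [2/7, 1/7, 4/7]
P^3 =
  s_1: [113/343, 1/7, 181/343]
  s_2: [122/343, 1/7, 172/343]
  s_3: [20/49, 1/7, 22/49]

(P^3)[s_3 -> s_1] = 20/49

Answer: 20/49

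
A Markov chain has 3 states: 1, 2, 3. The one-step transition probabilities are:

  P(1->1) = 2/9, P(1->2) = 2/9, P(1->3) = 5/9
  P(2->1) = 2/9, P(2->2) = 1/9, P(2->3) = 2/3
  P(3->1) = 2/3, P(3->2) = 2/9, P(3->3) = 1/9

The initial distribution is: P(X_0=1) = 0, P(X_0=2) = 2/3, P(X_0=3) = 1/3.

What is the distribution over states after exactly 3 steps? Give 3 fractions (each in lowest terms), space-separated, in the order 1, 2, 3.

Answer: 278/729 436/2187 917/2187

Derivation:
Propagating the distribution step by step (d_{t+1} = d_t * P):
d_0 = (1=0, 2=2/3, 3=1/3)
  d_1[1] = 0*2/9 + 2/3*2/9 + 1/3*2/3 = 10/27
  d_1[2] = 0*2/9 + 2/3*1/9 + 1/3*2/9 = 4/27
  d_1[3] = 0*5/9 + 2/3*2/3 + 1/3*1/9 = 13/27
d_1 = (1=10/27, 2=4/27, 3=13/27)
  d_2[1] = 10/27*2/9 + 4/27*2/9 + 13/27*2/3 = 106/243
  d_2[2] = 10/27*2/9 + 4/27*1/9 + 13/27*2/9 = 50/243
  d_2[3] = 10/27*5/9 + 4/27*2/3 + 13/27*1/9 = 29/81
d_2 = (1=106/243, 2=50/243, 3=29/81)
  d_3[1] = 106/243*2/9 + 50/243*2/9 + 29/81*2/3 = 278/729
  d_3[2] = 106/243*2/9 + 50/243*1/9 + 29/81*2/9 = 436/2187
  d_3[3] = 106/243*5/9 + 50/243*2/3 + 29/81*1/9 = 917/2187
d_3 = (1=278/729, 2=436/2187, 3=917/2187)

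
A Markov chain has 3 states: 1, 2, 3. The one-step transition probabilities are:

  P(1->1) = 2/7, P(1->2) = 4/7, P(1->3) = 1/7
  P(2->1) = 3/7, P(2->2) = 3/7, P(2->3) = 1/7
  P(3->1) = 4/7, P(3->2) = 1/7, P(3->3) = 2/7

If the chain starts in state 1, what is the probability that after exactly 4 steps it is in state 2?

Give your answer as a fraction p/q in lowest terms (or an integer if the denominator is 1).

Answer: 150/343

Derivation:
Computing P^4 by repeated multiplication:
P^1 =
  1: [2/7, 4/7, 1/7]
  2: [3/7, 3/7, 1/7]
  3: [4/7, 1/7, 2/7]
P^2 =
  1: [20/49, 3/7, 8/49]
  2: [19/49, 22/49, 8/49]
  3: [19/49, 3/7, 9/49]
P^3 =
  1: [135/343, 151/343, 57/343]
  2: [136/343, 150/343, 57/343]
  3: [137/343, 148/343, 58/343]
P^4 =
  1: [951/2401, 150/343, 400/2401]
  2: [950/2401, 1051/2401, 400/2401]
  3: [950/2401, 150/343, 401/2401]

(P^4)[1 -> 2] = 150/343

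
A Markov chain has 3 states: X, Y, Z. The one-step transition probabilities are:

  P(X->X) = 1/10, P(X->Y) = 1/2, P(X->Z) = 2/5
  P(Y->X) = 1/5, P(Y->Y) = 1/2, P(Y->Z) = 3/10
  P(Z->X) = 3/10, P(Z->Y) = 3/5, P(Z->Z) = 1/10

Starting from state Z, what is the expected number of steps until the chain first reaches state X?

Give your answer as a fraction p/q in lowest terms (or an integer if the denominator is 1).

Let h_i = expected steps to first reach X from state i.
Boundary: h_X = 0.
First-step equations for the other states:
  h_Y = 1 + 1/5*h_X + 1/2*h_Y + 3/10*h_Z
  h_Z = 1 + 3/10*h_X + 3/5*h_Y + 1/10*h_Z

Substituting h_X = 0 and rearranging gives the linear system (I - Q) h = 1:
  [1/2, -3/10] . (h_Y, h_Z) = 1
  [-3/5, 9/10] . (h_Y, h_Z) = 1

Solving yields:
  h_Y = 40/9
  h_Z = 110/27

Starting state is Z, so the expected hitting time is h_Z = 110/27.

Answer: 110/27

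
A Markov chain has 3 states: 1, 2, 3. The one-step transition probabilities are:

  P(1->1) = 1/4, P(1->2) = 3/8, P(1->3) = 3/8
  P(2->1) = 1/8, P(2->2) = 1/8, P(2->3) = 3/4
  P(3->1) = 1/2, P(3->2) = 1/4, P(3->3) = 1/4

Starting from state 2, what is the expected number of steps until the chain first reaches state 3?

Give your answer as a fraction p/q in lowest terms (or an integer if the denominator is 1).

Answer: 56/39

Derivation:
Let h_i = expected steps to first reach 3 from state i.
Boundary: h_3 = 0.
First-step equations for the other states:
  h_1 = 1 + 1/4*h_1 + 3/8*h_2 + 3/8*h_3
  h_2 = 1 + 1/8*h_1 + 1/8*h_2 + 3/4*h_3

Substituting h_3 = 0 and rearranging gives the linear system (I - Q) h = 1:
  [3/4, -3/8] . (h_1, h_2) = 1
  [-1/8, 7/8] . (h_1, h_2) = 1

Solving yields:
  h_1 = 80/39
  h_2 = 56/39

Starting state is 2, so the expected hitting time is h_2 = 56/39.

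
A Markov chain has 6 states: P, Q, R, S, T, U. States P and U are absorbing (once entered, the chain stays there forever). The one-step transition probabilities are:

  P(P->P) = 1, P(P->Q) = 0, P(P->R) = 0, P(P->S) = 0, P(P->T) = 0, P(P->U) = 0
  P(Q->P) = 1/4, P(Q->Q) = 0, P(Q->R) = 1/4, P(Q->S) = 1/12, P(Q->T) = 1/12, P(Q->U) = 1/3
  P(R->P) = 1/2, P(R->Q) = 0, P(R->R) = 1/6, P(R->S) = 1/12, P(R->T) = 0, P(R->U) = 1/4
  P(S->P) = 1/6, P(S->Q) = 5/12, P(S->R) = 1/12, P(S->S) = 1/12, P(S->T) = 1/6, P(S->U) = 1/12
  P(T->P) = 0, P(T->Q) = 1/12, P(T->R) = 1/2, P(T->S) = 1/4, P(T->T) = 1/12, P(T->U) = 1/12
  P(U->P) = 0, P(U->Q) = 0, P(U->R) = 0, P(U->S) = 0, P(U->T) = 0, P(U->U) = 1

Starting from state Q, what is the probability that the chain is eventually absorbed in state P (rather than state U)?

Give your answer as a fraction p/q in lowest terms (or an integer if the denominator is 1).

Let a_i = P(absorbed in P | start in state i).
Boundary conditions: a_P = 1, a_U = 0.
For each transient state i, a_i = sum_j P(i->j) * a_j:
  a_Q = 1/4*a_P + 0*a_Q + 1/4*a_R + 1/12*a_S + 1/12*a_T + 1/3*a_U
  a_R = 1/2*a_P + 0*a_Q + 1/6*a_R + 1/12*a_S + 0*a_T + 1/4*a_U
  a_S = 1/6*a_P + 5/12*a_Q + 1/12*a_R + 1/12*a_S + 1/6*a_T + 1/12*a_U
  a_T = 0*a_P + 1/12*a_Q + 1/2*a_R + 1/4*a_S + 1/12*a_T + 1/12*a_U

Substituting a_P = 1 and a_U = 0, rearrange to (I - Q) a = r where r[i] = P(i -> P):
  [1, -1/4, -1/12, -1/12] . (a_Q, a_R, a_S, a_T) = 1/4
  [0, 5/6, -1/12, 0] . (a_Q, a_R, a_S, a_T) = 1/2
  [-5/12, -1/12, 11/12, -1/6] . (a_Q, a_R, a_S, a_T) = 1/6
  [-1/12, -1/2, -1/4, 11/12] . (a_Q, a_R, a_S, a_T) = 0

Solving yields:
  a_Q = 6361/12494
  a_R = 8215/12494
  a_S = 3593/6247
  a_T = 7019/12494

Starting state is Q, so the absorption probability is a_Q = 6361/12494.

Answer: 6361/12494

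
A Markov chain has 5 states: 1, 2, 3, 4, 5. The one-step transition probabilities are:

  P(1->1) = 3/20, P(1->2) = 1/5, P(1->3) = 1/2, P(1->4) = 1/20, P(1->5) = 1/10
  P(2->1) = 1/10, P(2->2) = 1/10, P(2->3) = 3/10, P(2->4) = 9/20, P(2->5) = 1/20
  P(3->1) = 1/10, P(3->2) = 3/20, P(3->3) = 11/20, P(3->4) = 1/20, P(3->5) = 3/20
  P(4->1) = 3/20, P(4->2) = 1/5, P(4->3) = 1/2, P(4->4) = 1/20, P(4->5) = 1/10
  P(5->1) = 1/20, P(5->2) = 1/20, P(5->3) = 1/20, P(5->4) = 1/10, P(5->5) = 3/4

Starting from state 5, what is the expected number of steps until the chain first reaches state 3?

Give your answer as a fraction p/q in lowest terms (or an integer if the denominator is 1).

Let h_i = expected steps to first reach 3 from state i.
Boundary: h_3 = 0.
First-step equations for the other states:
  h_1 = 1 + 3/20*h_1 + 1/5*h_2 + 1/2*h_3 + 1/20*h_4 + 1/10*h_5
  h_2 = 1 + 1/10*h_1 + 1/10*h_2 + 3/10*h_3 + 9/20*h_4 + 1/20*h_5
  h_4 = 1 + 3/20*h_1 + 1/5*h_2 + 1/2*h_3 + 1/20*h_4 + 1/10*h_5
  h_5 = 1 + 1/20*h_1 + 1/20*h_2 + 1/20*h_3 + 1/10*h_4 + 3/4*h_5

Substituting h_3 = 0 and rearranging gives the linear system (I - Q) h = 1:
  [17/20, -1/5, -1/20, -1/10] . (h_1, h_2, h_4, h_5) = 1
  [-1/10, 9/10, -9/20, -1/20] . (h_1, h_2, h_4, h_5) = 1
  [-3/20, -1/5, 19/20, -1/10] . (h_1, h_2, h_4, h_5) = 1
  [-1/20, -1/20, -1/10, 1/4] . (h_1, h_2, h_4, h_5) = 1

Solving yields:
  h_1 = 1510/531
  h_2 = 1700/531
  h_4 = 1510/531
  h_5 = 3370/531

Starting state is 5, so the expected hitting time is h_5 = 3370/531.

Answer: 3370/531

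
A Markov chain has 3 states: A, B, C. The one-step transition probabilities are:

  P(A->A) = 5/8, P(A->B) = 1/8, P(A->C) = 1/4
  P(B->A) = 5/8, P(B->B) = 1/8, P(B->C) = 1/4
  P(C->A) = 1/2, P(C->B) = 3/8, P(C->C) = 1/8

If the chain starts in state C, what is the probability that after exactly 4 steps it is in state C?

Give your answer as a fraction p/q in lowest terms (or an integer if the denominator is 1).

Computing P^4 by repeated multiplication:
P^1 =
  A: [5/8, 1/8, 1/4]
  B: [5/8, 1/8, 1/4]
  C: [1/2, 3/8, 1/8]
P^2 =
  A: [19/32, 3/16, 7/32]
  B: [19/32, 3/16, 7/32]
  C: [39/64, 5/32, 15/64]
P^3 =
  A: [153/256, 23/128, 57/256]
  B: [153/256, 23/128, 57/256]
  C: [305/512, 47/256, 113/512]
P^4 =
  A: [1223/2048, 185/1024, 455/2048]
  B: [1223/2048, 185/1024, 455/2048]
  C: [2447/4096, 369/2048, 911/4096]

(P^4)[C -> C] = 911/4096

Answer: 911/4096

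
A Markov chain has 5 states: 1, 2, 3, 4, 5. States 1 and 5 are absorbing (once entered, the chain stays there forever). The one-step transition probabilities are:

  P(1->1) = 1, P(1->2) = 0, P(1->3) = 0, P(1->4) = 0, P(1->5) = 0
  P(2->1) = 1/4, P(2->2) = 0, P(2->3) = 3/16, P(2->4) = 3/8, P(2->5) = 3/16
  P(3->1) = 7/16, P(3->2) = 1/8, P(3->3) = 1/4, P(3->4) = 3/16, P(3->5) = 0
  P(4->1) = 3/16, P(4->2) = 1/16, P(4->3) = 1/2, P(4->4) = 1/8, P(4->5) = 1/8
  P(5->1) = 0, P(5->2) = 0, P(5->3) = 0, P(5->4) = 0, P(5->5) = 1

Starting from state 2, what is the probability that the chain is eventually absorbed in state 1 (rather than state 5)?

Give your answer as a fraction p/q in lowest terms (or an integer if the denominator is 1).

Let a_i = P(absorbed in 1 | start in state i).
Boundary conditions: a_1 = 1, a_5 = 0.
For each transient state i, a_i = sum_j P(i->j) * a_j:
  a_2 = 1/4*a_1 + 0*a_2 + 3/16*a_3 + 3/8*a_4 + 3/16*a_5
  a_3 = 7/16*a_1 + 1/8*a_2 + 1/4*a_3 + 3/16*a_4 + 0*a_5
  a_4 = 3/16*a_1 + 1/16*a_2 + 1/2*a_3 + 1/8*a_4 + 1/8*a_5

Substituting a_1 = 1 and a_5 = 0, rearrange to (I - Q) a = r where r[i] = P(i -> 1):
  [1, -3/16, -3/8] . (a_2, a_3, a_4) = 1/4
  [-1/8, 3/4, -3/16] . (a_2, a_3, a_4) = 7/16
  [-1/16, -1/2, 7/8] . (a_2, a_3, a_4) = 3/16

Solving yields:
  a_2 = 161/227
  a_3 = 610/681
  a_4 = 529/681

Starting state is 2, so the absorption probability is a_2 = 161/227.

Answer: 161/227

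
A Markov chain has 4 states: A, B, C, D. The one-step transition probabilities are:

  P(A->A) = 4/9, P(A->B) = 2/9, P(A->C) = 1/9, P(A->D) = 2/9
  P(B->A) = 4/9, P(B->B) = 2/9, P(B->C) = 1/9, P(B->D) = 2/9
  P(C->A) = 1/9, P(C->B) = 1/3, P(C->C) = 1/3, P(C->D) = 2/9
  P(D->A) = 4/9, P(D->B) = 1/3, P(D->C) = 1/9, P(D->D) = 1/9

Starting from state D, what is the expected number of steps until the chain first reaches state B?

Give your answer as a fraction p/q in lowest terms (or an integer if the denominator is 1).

Let h_i = expected steps to first reach B from state i.
Boundary: h_B = 0.
First-step equations for the other states:
  h_A = 1 + 4/9*h_A + 2/9*h_B + 1/9*h_C + 2/9*h_D
  h_C = 1 + 1/9*h_A + 1/3*h_B + 1/3*h_C + 2/9*h_D
  h_D = 1 + 4/9*h_A + 1/3*h_B + 1/9*h_C + 1/9*h_D

Substituting h_B = 0 and rearranging gives the linear system (I - Q) h = 1:
  [5/9, -1/9, -2/9] . (h_A, h_C, h_D) = 1
  [-1/9, 2/3, -2/9] . (h_A, h_C, h_D) = 1
  [-4/9, -1/9, 8/9] . (h_A, h_C, h_D) = 1

Solving yields:
  h_A = 315/82
  h_C = 135/41
  h_D = 567/164

Starting state is D, so the expected hitting time is h_D = 567/164.

Answer: 567/164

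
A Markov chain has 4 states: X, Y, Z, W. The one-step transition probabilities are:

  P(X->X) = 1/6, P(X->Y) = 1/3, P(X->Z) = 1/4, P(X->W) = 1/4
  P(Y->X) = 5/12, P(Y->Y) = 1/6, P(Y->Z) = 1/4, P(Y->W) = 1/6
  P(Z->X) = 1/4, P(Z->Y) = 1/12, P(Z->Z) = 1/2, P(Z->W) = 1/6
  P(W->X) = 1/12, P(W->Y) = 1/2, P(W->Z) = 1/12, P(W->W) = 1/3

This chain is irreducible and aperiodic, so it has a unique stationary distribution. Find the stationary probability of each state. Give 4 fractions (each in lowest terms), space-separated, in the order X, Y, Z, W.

The stationary distribution satisfies pi = pi * P, i.e.:
  pi_X = 1/6*pi_X + 5/12*pi_Y + 1/4*pi_Z + 1/12*pi_W
  pi_Y = 1/3*pi_X + 1/6*pi_Y + 1/12*pi_Z + 1/2*pi_W
  pi_Z = 1/4*pi_X + 1/4*pi_Y + 1/2*pi_Z + 1/12*pi_W
  pi_W = 1/4*pi_X + 1/6*pi_Y + 1/6*pi_Z + 1/3*pi_W
with normalization: pi_X + pi_Y + pi_Z + pi_W = 1.

Using the first 3 balance equations plus normalization, the linear system A*pi = b is:
  [-5/6, 5/12, 1/4, 1/12] . pi = 0
  [1/3, -5/6, 1/12, 1/2] . pi = 0
  [1/4, 1/4, -1/2, 1/12] . pi = 0
  [1, 1, 1, 1] . pi = 1

Solving yields:
  pi_X = 163/691
  pi_Y = 355/1382
  pi_Z = 196/691
  pi_W = 309/1382

Verification (pi * P):
  163/691*1/6 + 355/1382*5/12 + 196/691*1/4 + 309/1382*1/12 = 163/691 = pi_X  (ok)
  163/691*1/3 + 355/1382*1/6 + 196/691*1/12 + 309/1382*1/2 = 355/1382 = pi_Y  (ok)
  163/691*1/4 + 355/1382*1/4 + 196/691*1/2 + 309/1382*1/12 = 196/691 = pi_Z  (ok)
  163/691*1/4 + 355/1382*1/6 + 196/691*1/6 + 309/1382*1/3 = 309/1382 = pi_W  (ok)

Answer: 163/691 355/1382 196/691 309/1382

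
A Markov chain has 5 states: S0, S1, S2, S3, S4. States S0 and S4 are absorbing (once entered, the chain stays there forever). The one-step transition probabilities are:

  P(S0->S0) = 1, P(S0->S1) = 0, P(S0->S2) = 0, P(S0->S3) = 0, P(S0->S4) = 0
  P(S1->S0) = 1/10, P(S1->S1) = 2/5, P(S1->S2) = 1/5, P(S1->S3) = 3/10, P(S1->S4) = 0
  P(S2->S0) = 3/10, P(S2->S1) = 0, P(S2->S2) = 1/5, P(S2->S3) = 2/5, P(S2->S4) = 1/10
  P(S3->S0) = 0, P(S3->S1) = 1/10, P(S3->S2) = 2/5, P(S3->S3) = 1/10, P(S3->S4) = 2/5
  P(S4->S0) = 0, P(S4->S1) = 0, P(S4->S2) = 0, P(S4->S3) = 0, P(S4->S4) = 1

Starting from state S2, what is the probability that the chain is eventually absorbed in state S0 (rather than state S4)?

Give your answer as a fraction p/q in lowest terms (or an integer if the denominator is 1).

Answer: 157/304

Derivation:
Let a_i = P(absorbed in S0 | start in state i).
Boundary conditions: a_S0 = 1, a_S4 = 0.
For each transient state i, a_i = sum_j P(i->j) * a_j:
  a_S1 = 1/10*a_S0 + 2/5*a_S1 + 1/5*a_S2 + 3/10*a_S3 + 0*a_S4
  a_S2 = 3/10*a_S0 + 0*a_S1 + 1/5*a_S2 + 2/5*a_S3 + 1/10*a_S4
  a_S3 = 0*a_S0 + 1/10*a_S1 + 2/5*a_S2 + 1/10*a_S3 + 2/5*a_S4

Substituting a_S0 = 1 and a_S4 = 0, rearrange to (I - Q) a = r where r[i] = P(i -> S0):
  [3/5, -1/5, -3/10] . (a_S1, a_S2, a_S3) = 1/10
  [0, 4/5, -2/5] . (a_S1, a_S2, a_S3) = 3/10
  [-1/10, -2/5, 9/10] . (a_S1, a_S2, a_S3) = 0

Solving yields:
  a_S1 = 73/152
  a_S2 = 157/304
  a_S3 = 43/152

Starting state is S2, so the absorption probability is a_S2 = 157/304.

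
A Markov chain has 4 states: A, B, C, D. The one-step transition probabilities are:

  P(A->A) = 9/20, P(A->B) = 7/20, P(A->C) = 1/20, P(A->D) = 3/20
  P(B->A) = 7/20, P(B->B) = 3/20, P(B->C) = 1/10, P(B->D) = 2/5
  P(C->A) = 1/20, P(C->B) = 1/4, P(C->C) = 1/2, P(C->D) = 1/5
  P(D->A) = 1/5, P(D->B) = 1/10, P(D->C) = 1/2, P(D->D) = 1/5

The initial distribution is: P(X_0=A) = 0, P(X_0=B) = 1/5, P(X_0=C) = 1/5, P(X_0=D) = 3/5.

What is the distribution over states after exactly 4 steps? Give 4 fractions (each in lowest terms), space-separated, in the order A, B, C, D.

Answer: 24263/100000 10827/50000 61841/200000 1853/8000

Derivation:
Propagating the distribution step by step (d_{t+1} = d_t * P):
d_0 = (A=0, B=1/5, C=1/5, D=3/5)
  d_1[A] = 0*9/20 + 1/5*7/20 + 1/5*1/20 + 3/5*1/5 = 1/5
  d_1[B] = 0*7/20 + 1/5*3/20 + 1/5*1/4 + 3/5*1/10 = 7/50
  d_1[C] = 0*1/20 + 1/5*1/10 + 1/5*1/2 + 3/5*1/2 = 21/50
  d_1[D] = 0*3/20 + 1/5*2/5 + 1/5*1/5 + 3/5*1/5 = 6/25
d_1 = (A=1/5, B=7/50, C=21/50, D=6/25)
  d_2[A] = 1/5*9/20 + 7/50*7/20 + 21/50*1/20 + 6/25*1/5 = 26/125
  d_2[B] = 1/5*7/20 + 7/50*3/20 + 21/50*1/4 + 6/25*1/10 = 11/50
  d_2[C] = 1/5*1/20 + 7/50*1/10 + 21/50*1/2 + 6/25*1/2 = 177/500
  d_2[D] = 1/5*3/20 + 7/50*2/5 + 21/50*1/5 + 6/25*1/5 = 109/500
d_2 = (A=26/125, B=11/50, C=177/500, D=109/500)
  d_3[A] = 26/125*9/20 + 11/50*7/20 + 177/500*1/20 + 109/500*1/5 = 2319/10000
  d_3[B] = 26/125*7/20 + 11/50*3/20 + 177/500*1/4 + 109/500*1/10 = 2161/10000
  d_3[C] = 26/125*1/20 + 11/50*1/10 + 177/500*1/2 + 109/500*1/2 = 199/625
  d_3[D] = 26/125*3/20 + 11/50*2/5 + 177/500*1/5 + 109/500*1/5 = 146/625
d_3 = (A=2319/10000, B=2161/10000, C=199/625, D=146/625)
  d_4[A] = 2319/10000*9/20 + 2161/10000*7/20 + 199/625*1/20 + 146/625*1/5 = 24263/100000
  d_4[B] = 2319/10000*7/20 + 2161/10000*3/20 + 199/625*1/4 + 146/625*1/10 = 10827/50000
  d_4[C] = 2319/10000*1/20 + 2161/10000*1/10 + 199/625*1/2 + 146/625*1/2 = 61841/200000
  d_4[D] = 2319/10000*3/20 + 2161/10000*2/5 + 199/625*1/5 + 146/625*1/5 = 1853/8000
d_4 = (A=24263/100000, B=10827/50000, C=61841/200000, D=1853/8000)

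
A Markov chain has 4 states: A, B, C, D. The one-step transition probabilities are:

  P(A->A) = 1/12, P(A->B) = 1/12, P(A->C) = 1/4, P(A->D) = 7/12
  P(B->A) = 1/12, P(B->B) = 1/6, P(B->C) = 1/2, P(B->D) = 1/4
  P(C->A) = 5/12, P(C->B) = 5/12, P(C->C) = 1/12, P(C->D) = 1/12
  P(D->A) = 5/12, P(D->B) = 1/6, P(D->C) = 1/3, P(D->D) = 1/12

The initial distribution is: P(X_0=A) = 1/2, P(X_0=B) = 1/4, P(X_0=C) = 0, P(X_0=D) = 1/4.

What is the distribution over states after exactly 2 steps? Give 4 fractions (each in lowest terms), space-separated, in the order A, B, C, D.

Propagating the distribution step by step (d_{t+1} = d_t * P):
d_0 = (A=1/2, B=1/4, C=0, D=1/4)
  d_1[A] = 1/2*1/12 + 1/4*1/12 + 0*5/12 + 1/4*5/12 = 1/6
  d_1[B] = 1/2*1/12 + 1/4*1/6 + 0*5/12 + 1/4*1/6 = 1/8
  d_1[C] = 1/2*1/4 + 1/4*1/2 + 0*1/12 + 1/4*1/3 = 1/3
  d_1[D] = 1/2*7/12 + 1/4*1/4 + 0*1/12 + 1/4*1/12 = 3/8
d_1 = (A=1/6, B=1/8, C=1/3, D=3/8)
  d_2[A] = 1/6*1/12 + 1/8*1/12 + 1/3*5/12 + 3/8*5/12 = 23/72
  d_2[B] = 1/6*1/12 + 1/8*1/6 + 1/3*5/12 + 3/8*1/6 = 17/72
  d_2[C] = 1/6*1/4 + 1/8*1/2 + 1/3*1/12 + 3/8*1/3 = 37/144
  d_2[D] = 1/6*7/12 + 1/8*1/4 + 1/3*1/12 + 3/8*1/12 = 3/16
d_2 = (A=23/72, B=17/72, C=37/144, D=3/16)

Answer: 23/72 17/72 37/144 3/16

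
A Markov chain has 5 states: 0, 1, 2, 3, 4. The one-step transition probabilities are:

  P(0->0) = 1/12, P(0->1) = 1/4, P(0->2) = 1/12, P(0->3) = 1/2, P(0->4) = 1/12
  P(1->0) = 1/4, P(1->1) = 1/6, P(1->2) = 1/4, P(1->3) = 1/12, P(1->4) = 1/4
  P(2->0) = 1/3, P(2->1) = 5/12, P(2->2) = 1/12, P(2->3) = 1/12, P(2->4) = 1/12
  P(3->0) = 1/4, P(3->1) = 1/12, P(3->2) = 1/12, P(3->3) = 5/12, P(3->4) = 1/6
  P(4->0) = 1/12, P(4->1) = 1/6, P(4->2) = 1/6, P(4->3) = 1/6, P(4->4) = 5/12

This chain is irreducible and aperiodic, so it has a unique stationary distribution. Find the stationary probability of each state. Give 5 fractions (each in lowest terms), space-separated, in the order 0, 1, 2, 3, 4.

Answer: 2980/15349 2968/15349 2039/15349 4179/15349 3183/15349

Derivation:
The stationary distribution satisfies pi = pi * P, i.e.:
  pi_0 = 1/12*pi_0 + 1/4*pi_1 + 1/3*pi_2 + 1/4*pi_3 + 1/12*pi_4
  pi_1 = 1/4*pi_0 + 1/6*pi_1 + 5/12*pi_2 + 1/12*pi_3 + 1/6*pi_4
  pi_2 = 1/12*pi_0 + 1/4*pi_1 + 1/12*pi_2 + 1/12*pi_3 + 1/6*pi_4
  pi_3 = 1/2*pi_0 + 1/12*pi_1 + 1/12*pi_2 + 5/12*pi_3 + 1/6*pi_4
  pi_4 = 1/12*pi_0 + 1/4*pi_1 + 1/12*pi_2 + 1/6*pi_3 + 5/12*pi_4
with normalization: pi_0 + pi_1 + pi_2 + pi_3 + pi_4 = 1.

Using the first 4 balance equations plus normalization, the linear system A*pi = b is:
  [-11/12, 1/4, 1/3, 1/4, 1/12] . pi = 0
  [1/4, -5/6, 5/12, 1/12, 1/6] . pi = 0
  [1/12, 1/4, -11/12, 1/12, 1/6] . pi = 0
  [1/2, 1/12, 1/12, -7/12, 1/6] . pi = 0
  [1, 1, 1, 1, 1] . pi = 1

Solving yields:
  pi_0 = 2980/15349
  pi_1 = 2968/15349
  pi_2 = 2039/15349
  pi_3 = 4179/15349
  pi_4 = 3183/15349

Verification (pi * P):
  2980/15349*1/12 + 2968/15349*1/4 + 2039/15349*1/3 + 4179/15349*1/4 + 3183/15349*1/12 = 2980/15349 = pi_0  (ok)
  2980/15349*1/4 + 2968/15349*1/6 + 2039/15349*5/12 + 4179/15349*1/12 + 3183/15349*1/6 = 2968/15349 = pi_1  (ok)
  2980/15349*1/12 + 2968/15349*1/4 + 2039/15349*1/12 + 4179/15349*1/12 + 3183/15349*1/6 = 2039/15349 = pi_2  (ok)
  2980/15349*1/2 + 2968/15349*1/12 + 2039/15349*1/12 + 4179/15349*5/12 + 3183/15349*1/6 = 4179/15349 = pi_3  (ok)
  2980/15349*1/12 + 2968/15349*1/4 + 2039/15349*1/12 + 4179/15349*1/6 + 3183/15349*5/12 = 3183/15349 = pi_4  (ok)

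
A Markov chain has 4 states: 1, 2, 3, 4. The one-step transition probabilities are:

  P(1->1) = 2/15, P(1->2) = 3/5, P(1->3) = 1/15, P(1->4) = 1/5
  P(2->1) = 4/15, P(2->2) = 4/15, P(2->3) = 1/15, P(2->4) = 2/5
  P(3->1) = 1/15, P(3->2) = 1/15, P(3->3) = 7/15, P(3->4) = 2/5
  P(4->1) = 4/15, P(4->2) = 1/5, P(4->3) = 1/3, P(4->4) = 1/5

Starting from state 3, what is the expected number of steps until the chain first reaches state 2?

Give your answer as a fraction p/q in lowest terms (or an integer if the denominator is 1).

Answer: 435/79

Derivation:
Let h_i = expected steps to first reach 2 from state i.
Boundary: h_2 = 0.
First-step equations for the other states:
  h_1 = 1 + 2/15*h_1 + 3/5*h_2 + 1/15*h_3 + 1/5*h_4
  h_3 = 1 + 1/15*h_1 + 1/15*h_2 + 7/15*h_3 + 2/5*h_4
  h_4 = 1 + 4/15*h_1 + 1/5*h_2 + 1/3*h_3 + 1/5*h_4

Substituting h_2 = 0 and rearranging gives the linear system (I - Q) h = 1:
  [13/15, -1/15, -1/5] . (h_1, h_3, h_4) = 1
  [-1/15, 8/15, -2/5] . (h_1, h_3, h_4) = 1
  [-4/15, -1/3, 4/5] . (h_1, h_3, h_4) = 1

Solving yields:
  h_1 = 205/79
  h_3 = 435/79
  h_4 = 1045/237

Starting state is 3, so the expected hitting time is h_3 = 435/79.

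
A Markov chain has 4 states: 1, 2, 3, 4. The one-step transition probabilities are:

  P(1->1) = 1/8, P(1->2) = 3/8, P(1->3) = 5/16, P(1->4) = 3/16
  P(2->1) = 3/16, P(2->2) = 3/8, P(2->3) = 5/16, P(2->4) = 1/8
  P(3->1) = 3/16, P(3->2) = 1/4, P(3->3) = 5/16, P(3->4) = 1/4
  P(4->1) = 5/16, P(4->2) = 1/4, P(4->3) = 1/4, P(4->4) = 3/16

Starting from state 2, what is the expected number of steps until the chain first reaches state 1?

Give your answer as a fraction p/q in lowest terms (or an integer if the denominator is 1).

Let h_i = expected steps to first reach 1 from state i.
Boundary: h_1 = 0.
First-step equations for the other states:
  h_2 = 1 + 3/16*h_1 + 3/8*h_2 + 5/16*h_3 + 1/8*h_4
  h_3 = 1 + 3/16*h_1 + 1/4*h_2 + 5/16*h_3 + 1/4*h_4
  h_4 = 1 + 5/16*h_1 + 1/4*h_2 + 1/4*h_3 + 3/16*h_4

Substituting h_1 = 0 and rearranging gives the linear system (I - Q) h = 1:
  [5/8, -5/16, -1/8] . (h_2, h_3, h_4) = 1
  [-1/4, 11/16, -1/4] . (h_2, h_3, h_4) = 1
  [-1/4, -1/4, 13/16] . (h_2, h_3, h_4) = 1

Solving yields:
  h_2 = 1936/405
  h_3 = 1904/405
  h_4 = 112/27

Starting state is 2, so the expected hitting time is h_2 = 1936/405.

Answer: 1936/405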